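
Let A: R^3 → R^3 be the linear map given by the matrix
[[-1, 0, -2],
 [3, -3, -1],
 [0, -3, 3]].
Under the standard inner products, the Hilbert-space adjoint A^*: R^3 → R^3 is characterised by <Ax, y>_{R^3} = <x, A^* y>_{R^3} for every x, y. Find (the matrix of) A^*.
A^* = A^T =
[[-1, 3, 0],
 [0, -3, -3],
 [-2, -1, 3]]

For real matrices with standard dot products, the defining identity <Ax, y> = <x, A^* y> gives (Ax)^T y = x^T (A^*) y, i.e. x^T A^T y = x^T (A^*) y. Since this holds for all x, y, we must have A^* = A^T. Therefore
A^* =
[[-1, 3, 0],
 [0, -3, -3],
 [-2, -1, 3]].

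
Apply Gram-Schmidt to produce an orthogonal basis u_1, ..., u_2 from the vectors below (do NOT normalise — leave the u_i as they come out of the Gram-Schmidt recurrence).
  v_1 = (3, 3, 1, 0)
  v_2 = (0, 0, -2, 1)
Orthogonal basis:
  u_1 = (3, 3, 1, 0)
  u_2 = (6/19, 6/19, -36/19, 1)

Apply the Gram-Schmidt recurrence
  u_1 = v_1
  u_i = v_i − Σ_{j<i} ((v_i · u_j) / (u_j · u_j)) · u_j.

Step by step this gives:
  u_1 = (3, 3, 1, 0)
  u_2 = (6/19, 6/19, -36/19, 1)

Orthogonality check:
  u_2 · u_1 = 0 (should be 0)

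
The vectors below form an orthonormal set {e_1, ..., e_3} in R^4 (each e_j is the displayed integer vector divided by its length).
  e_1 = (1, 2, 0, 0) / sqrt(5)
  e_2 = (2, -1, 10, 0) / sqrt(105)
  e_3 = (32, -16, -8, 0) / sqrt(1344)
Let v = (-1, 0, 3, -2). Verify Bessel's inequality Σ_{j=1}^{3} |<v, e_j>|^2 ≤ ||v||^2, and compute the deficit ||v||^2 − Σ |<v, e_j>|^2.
Σ |<v, e_j>|^2 = 10; ||v||^2 = 14; deficit = 4

Write each e_j = u_j / sqrt(<u_j, u_j>) where u_j is the displayed integer vector. Then <v, e_j> = <v, u_j> / sqrt(<u_j, u_j>), so |<v, e_j>|^2 = <v, u_j>^2 / <u_j, u_j>.
Coefficients: <v, e_1> = -1/sqrt(5), <v, e_2> = 28/sqrt(105), <v, e_3> = -56/sqrt(1344).
Square and sum: Σ |<v, e_j>|^2 = 10.
Compute ||v||^2 = v·v = 14.
Deficit = 14 − 10 = 4 ≥ 0, confirming Bessel's inequality. (The deficit equals ||v − Σ <v,e_j> e_j||^2, the squared distance from v to span{e_j}.)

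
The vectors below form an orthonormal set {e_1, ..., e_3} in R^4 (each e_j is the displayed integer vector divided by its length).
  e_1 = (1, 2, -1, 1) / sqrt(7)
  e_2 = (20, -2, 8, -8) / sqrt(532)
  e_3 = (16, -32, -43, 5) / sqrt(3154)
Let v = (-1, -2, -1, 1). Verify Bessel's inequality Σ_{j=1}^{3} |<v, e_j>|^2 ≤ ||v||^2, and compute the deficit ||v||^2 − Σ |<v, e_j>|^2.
Σ |<v, e_j>|^2 = 509/83; ||v||^2 = 7; deficit = 72/83

Write each e_j = u_j / sqrt(<u_j, u_j>) where u_j is the displayed integer vector. Then <v, e_j> = <v, u_j> / sqrt(<u_j, u_j>), so |<v, e_j>|^2 = <v, u_j>^2 / <u_j, u_j>.
Coefficients: <v, e_1> = -3/sqrt(7), <v, e_2> = -32/sqrt(532), <v, e_3> = 96/sqrt(3154).
Square and sum: Σ |<v, e_j>|^2 = 509/83.
Compute ||v||^2 = v·v = 7.
Deficit = 7 − 509/83 = 72/83 ≥ 0, confirming Bessel's inequality. (The deficit equals ||v − Σ <v,e_j> e_j||^2, the squared distance from v to span{e_j}.)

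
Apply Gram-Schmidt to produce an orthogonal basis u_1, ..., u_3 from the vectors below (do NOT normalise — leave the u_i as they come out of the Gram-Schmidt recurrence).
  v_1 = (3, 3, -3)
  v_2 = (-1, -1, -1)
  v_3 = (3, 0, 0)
Orthogonal basis:
  u_1 = (3, 3, -3)
  u_2 = (-2/3, -2/3, -4/3)
  u_3 = (3/2, -3/2, 0)

Apply the Gram-Schmidt recurrence
  u_1 = v_1
  u_i = v_i − Σ_{j<i} ((v_i · u_j) / (u_j · u_j)) · u_j.

Step by step this gives:
  u_1 = (3, 3, -3)
  u_2 = (-2/3, -2/3, -4/3)
  u_3 = (3/2, -3/2, 0)

Orthogonality check:
  u_2 · u_1 = 0 (should be 0)
  u_3 · u_1 = 0 (should be 0)
  u_3 · u_2 = 0 (should be 0)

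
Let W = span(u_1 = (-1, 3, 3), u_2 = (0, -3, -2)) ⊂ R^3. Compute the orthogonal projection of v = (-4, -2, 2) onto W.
proj_W(v) = (-41/11, -24/11, 25/11)

Set up U = [u_1 | ... | u_2] ∈ R^(3×2). The projector onto W = col(U) is P = U (U^T U)^(-1) U^T.
Compute U^T U =
  [19, -15]
  [-15, 13],
and U^T v = (4, 2).
Solve U^T U · c = U^T v for the coefficients: c = (41/11, 49/11). The projection is proj_W(v) = U c.
Check: (v - proj_W(v)) · u_1 = 0  (should be 0).
Check: (v - proj_W(v)) · u_2 = 0  (should be 0).
Result: proj_W(v) = (-41/11, -24/11, 25/11).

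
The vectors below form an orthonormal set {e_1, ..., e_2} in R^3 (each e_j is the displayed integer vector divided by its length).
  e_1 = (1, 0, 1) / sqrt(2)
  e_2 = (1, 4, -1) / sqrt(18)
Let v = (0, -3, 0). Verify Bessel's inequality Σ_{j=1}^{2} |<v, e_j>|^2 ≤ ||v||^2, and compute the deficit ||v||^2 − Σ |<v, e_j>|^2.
Σ |<v, e_j>|^2 = 8; ||v||^2 = 9; deficit = 1

Write each e_j = u_j / sqrt(<u_j, u_j>) where u_j is the displayed integer vector. Then <v, e_j> = <v, u_j> / sqrt(<u_j, u_j>), so |<v, e_j>|^2 = <v, u_j>^2 / <u_j, u_j>.
Coefficients: <v, e_1> = 0/sqrt(2), <v, e_2> = -12/sqrt(18).
Square and sum: Σ |<v, e_j>|^2 = 8.
Compute ||v||^2 = v·v = 9.
Deficit = 9 − 8 = 1 ≥ 0, confirming Bessel's inequality. (The deficit equals ||v − Σ <v,e_j> e_j||^2, the squared distance from v to span{e_j}.)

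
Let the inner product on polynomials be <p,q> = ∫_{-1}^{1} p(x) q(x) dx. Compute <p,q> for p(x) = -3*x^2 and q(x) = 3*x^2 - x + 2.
<p,q> = -38/5

Expand the product: p(x)·q(x) = -9*x^4 + 3*x^3 - 6*x^2.
∫_{-1}^{1} of each monomial x^k gives [2/(k+1) if k even, 0 if k odd]. Integrating term-by-term (or equivalently evaluating the antiderivative F(x) = -9*x^5/5 + 3*x^4/4 - 2*x^3 at the endpoints):
  F(1) − F(−1) = -61/20 − (91/20) = -38/5.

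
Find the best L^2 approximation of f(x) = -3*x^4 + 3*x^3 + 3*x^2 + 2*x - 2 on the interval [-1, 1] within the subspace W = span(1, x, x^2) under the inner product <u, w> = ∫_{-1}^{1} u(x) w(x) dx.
g(x) = 3*x^2/7 + 19*x/5 - 61/35

The best approximation g ∈ W is the orthogonal projection of f onto W. Writing g = a_0 + a_1 x + a_2 x^2, the coefficients solve the normal equations G · a = b where
  G_{ij} = <φ_i, φ_j> and b_i = <f, φ_i>, with φ_0 = 1, φ_1 = x, φ_2 = x^2.
G =
  [2, 0, 2/3]
  [0, 2/3, 0]
  [2/3, 0, 2/5],
b = (-16/5, 38/15, -104/105).
Solving gives a_0 = -61/35, a_1 = 19/5, a_2 = 3/7, so
  g(x) = 3*x^2/7 + 19*x/5 - 61/35.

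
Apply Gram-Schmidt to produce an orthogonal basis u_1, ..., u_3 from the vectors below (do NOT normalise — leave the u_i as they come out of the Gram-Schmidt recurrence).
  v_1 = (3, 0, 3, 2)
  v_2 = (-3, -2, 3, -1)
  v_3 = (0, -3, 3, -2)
Orthogonal basis:
  u_1 = (3, 0, 3, 2)
  u_2 = (-30/11, -2, 36/11, -9/11)
  u_3 = (705/502, -369/251, -93/502, -459/251)

Apply the Gram-Schmidt recurrence
  u_1 = v_1
  u_i = v_i − Σ_{j<i} ((v_i · u_j) / (u_j · u_j)) · u_j.

Step by step this gives:
  u_1 = (3, 0, 3, 2)
  u_2 = (-30/11, -2, 36/11, -9/11)
  u_3 = (705/502, -369/251, -93/502, -459/251)

Orthogonality check:
  u_2 · u_1 = 0 (should be 0)
  u_3 · u_1 = 0 (should be 0)
  u_3 · u_2 = 0 (should be 0)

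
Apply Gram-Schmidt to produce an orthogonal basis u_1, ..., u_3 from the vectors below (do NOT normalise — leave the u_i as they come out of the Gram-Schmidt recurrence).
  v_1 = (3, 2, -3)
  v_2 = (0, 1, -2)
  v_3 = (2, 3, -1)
Orthogonal basis:
  u_1 = (3, 2, -3)
  u_2 = (-12/11, 3/11, -10/11)
  u_3 = (-13/46, 39/23, 39/46)

Apply the Gram-Schmidt recurrence
  u_1 = v_1
  u_i = v_i − Σ_{j<i} ((v_i · u_j) / (u_j · u_j)) · u_j.

Step by step this gives:
  u_1 = (3, 2, -3)
  u_2 = (-12/11, 3/11, -10/11)
  u_3 = (-13/46, 39/23, 39/46)

Orthogonality check:
  u_2 · u_1 = 0 (should be 0)
  u_3 · u_1 = 0 (should be 0)
  u_3 · u_2 = 0 (should be 0)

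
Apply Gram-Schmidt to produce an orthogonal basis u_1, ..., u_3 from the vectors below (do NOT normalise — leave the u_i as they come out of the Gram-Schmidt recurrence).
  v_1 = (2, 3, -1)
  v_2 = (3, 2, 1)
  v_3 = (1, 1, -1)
Orthogonal basis:
  u_1 = (2, 3, -1)
  u_2 = (10/7, -5/14, 25/14)
  u_3 = (1/3, -1/3, -1/3)

Apply the Gram-Schmidt recurrence
  u_1 = v_1
  u_i = v_i − Σ_{j<i} ((v_i · u_j) / (u_j · u_j)) · u_j.

Step by step this gives:
  u_1 = (2, 3, -1)
  u_2 = (10/7, -5/14, 25/14)
  u_3 = (1/3, -1/3, -1/3)

Orthogonality check:
  u_2 · u_1 = 0 (should be 0)
  u_3 · u_1 = 0 (should be 0)
  u_3 · u_2 = 0 (should be 0)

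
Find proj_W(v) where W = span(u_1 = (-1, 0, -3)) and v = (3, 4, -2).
proj_W(v) = (-3/10, 0, -9/10)

Set up U = [u_1 | ... | u_1] ∈ R^(3×1). The projector onto W = col(U) is P = U (U^T U)^(-1) U^T.
Compute U^T U =
  [10],
and U^T v = (3).
Solve U^T U · c = U^T v for the coefficients: c = (3/10). The projection is proj_W(v) = U c.
Check: (v - proj_W(v)) · u_1 = 0  (should be 0).
Result: proj_W(v) = (-3/10, 0, -9/10).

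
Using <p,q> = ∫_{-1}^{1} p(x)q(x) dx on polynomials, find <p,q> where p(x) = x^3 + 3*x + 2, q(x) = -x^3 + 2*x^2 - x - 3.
<p,q> = -15*2**(13/14)*3**(45/56)*5**(38/63)*7**(1/126)/14

Expand the product: p(x)·q(x) = -x^6 + 2*x^5 - 4*x^4 + x^3 + x^2 - 11*x - 6.
∫_{-1}^{1} of each monomial x^k gives [2/(k+1) if k even, 0 if k odd]. Integrating term-by-term (or equivalently evaluating the antiderivative F(x) = -x^7/7 + x^6/3 - 4*x^5/5 + x^4/4 + x^3/3 - 11*x^2/2 - 6*x at the endpoints):
  F(1) − F(−1) = -4841/420 − (237/140) = -15*2**(13/14)*3**(45/56)*5**(38/63)*7**(1/126)/14.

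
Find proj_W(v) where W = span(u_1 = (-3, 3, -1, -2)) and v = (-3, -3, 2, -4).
proj_W(v) = (-18/23, 18/23, -6/23, -12/23)

Set up U = [u_1 | ... | u_1] ∈ R^(4×1). The projector onto W = col(U) is P = U (U^T U)^(-1) U^T.
Compute U^T U =
  [23],
and U^T v = (6).
Solve U^T U · c = U^T v for the coefficients: c = (6/23). The projection is proj_W(v) = U c.
Check: (v - proj_W(v)) · u_1 = 0  (should be 0).
Result: proj_W(v) = (-18/23, 18/23, -6/23, -12/23).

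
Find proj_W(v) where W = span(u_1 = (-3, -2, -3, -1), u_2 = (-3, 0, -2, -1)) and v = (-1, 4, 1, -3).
proj_W(v) = (-19/11, 134/33, 29/33, -19/33)

Set up U = [u_1 | ... | u_2] ∈ R^(4×2). The projector onto W = col(U) is P = U (U^T U)^(-1) U^T.
Compute U^T U =
  [23, 16]
  [16, 14],
and U^T v = (-5, 4).
Solve U^T U · c = U^T v for the coefficients: c = (-67/33, 86/33). The projection is proj_W(v) = U c.
Check: (v - proj_W(v)) · u_1 = 0  (should be 0).
Check: (v - proj_W(v)) · u_2 = 0  (should be 0).
Result: proj_W(v) = (-19/11, 134/33, 29/33, -19/33).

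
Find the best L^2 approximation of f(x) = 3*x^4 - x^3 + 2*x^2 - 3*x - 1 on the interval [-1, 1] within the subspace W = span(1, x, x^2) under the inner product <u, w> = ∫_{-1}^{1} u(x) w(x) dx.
g(x) = 32*x^2/7 - 18*x/5 - 44/35

The best approximation g ∈ W is the orthogonal projection of f onto W. Writing g = a_0 + a_1 x + a_2 x^2, the coefficients solve the normal equations G · a = b where
  G_{ij} = <φ_i, φ_j> and b_i = <f, φ_i>, with φ_0 = 1, φ_1 = x, φ_2 = x^2.
G =
  [2, 0, 2/3]
  [0, 2/3, 0]
  [2/3, 0, 2/5],
b = (8/15, -12/5, 104/105).
Solving gives a_0 = -44/35, a_1 = -18/5, a_2 = 32/7, so
  g(x) = 32*x^2/7 - 18*x/5 - 44/35.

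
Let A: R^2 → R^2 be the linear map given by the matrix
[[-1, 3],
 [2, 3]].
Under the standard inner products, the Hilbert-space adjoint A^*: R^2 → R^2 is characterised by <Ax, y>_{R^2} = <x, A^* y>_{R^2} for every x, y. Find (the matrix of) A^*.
A^* = A^T =
[[-1, 2],
 [3, 3]]

For real matrices with standard dot products, the defining identity <Ax, y> = <x, A^* y> gives (Ax)^T y = x^T (A^*) y, i.e. x^T A^T y = x^T (A^*) y. Since this holds for all x, y, we must have A^* = A^T. Therefore
A^* =
[[-1, 2],
 [3, 3]].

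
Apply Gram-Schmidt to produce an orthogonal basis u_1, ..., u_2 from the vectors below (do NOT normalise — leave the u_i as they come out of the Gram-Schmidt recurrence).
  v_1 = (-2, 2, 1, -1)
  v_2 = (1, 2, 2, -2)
Orthogonal basis:
  u_1 = (-2, 2, 1, -1)
  u_2 = (11/5, 4/5, 7/5, -7/5)

Apply the Gram-Schmidt recurrence
  u_1 = v_1
  u_i = v_i − Σ_{j<i} ((v_i · u_j) / (u_j · u_j)) · u_j.

Step by step this gives:
  u_1 = (-2, 2, 1, -1)
  u_2 = (11/5, 4/5, 7/5, -7/5)

Orthogonality check:
  u_2 · u_1 = 0 (should be 0)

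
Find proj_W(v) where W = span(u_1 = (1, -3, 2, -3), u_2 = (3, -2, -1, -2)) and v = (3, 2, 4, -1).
proj_W(v) = (0, -1, 1, -1)

Set up U = [u_1 | ... | u_2] ∈ R^(4×2). The projector onto W = col(U) is P = U (U^T U)^(-1) U^T.
Compute U^T U =
  [23, 13]
  [13, 18],
and U^T v = (8, 3).
Solve U^T U · c = U^T v for the coefficients: c = (3/7, -1/7). The projection is proj_W(v) = U c.
Check: (v - proj_W(v)) · u_1 = 0  (should be 0).
Check: (v - proj_W(v)) · u_2 = 0  (should be 0).
Result: proj_W(v) = (0, -1, 1, -1).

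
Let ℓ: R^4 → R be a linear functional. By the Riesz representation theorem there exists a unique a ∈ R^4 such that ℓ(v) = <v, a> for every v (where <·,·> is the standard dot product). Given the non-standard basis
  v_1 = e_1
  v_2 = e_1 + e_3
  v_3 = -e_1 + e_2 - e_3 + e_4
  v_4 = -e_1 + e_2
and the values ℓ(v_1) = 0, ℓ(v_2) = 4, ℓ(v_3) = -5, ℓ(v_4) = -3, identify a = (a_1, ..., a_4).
a = (0, -3, 4, 2)

Write a = (a_1, ..., a_4) in the standard basis. For each basis vector v_i, ℓ(v_i) = <v_i, a> is a linear equation in the a_j's. Collect the n equations into a matrix system V a = ℓ, where row i of V is v_i (expressed in the standard basis). Since V is invertible (lower-triangular with 1s on the diagonal, up to permutation), solve by back-substitution:
  V =
[[1, 0, 0, 0],
 [1, 0, 1, 0],
 [-1, 1, -1, 1],
 [-1, 1, 0, 0]]
  V a = (0, 4, -5, -3)
Solving gives a = (0, -3, 4, 2).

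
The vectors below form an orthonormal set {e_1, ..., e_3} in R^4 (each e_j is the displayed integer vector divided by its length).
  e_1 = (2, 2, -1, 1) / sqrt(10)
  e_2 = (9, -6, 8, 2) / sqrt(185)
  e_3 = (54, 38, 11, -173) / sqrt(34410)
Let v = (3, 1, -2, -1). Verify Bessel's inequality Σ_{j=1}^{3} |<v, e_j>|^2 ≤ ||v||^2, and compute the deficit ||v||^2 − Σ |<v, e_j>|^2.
Σ |<v, e_j>|^2 = 1818/155; ||v||^2 = 15; deficit = 507/155

Write each e_j = u_j / sqrt(<u_j, u_j>) where u_j is the displayed integer vector. Then <v, e_j> = <v, u_j> / sqrt(<u_j, u_j>), so |<v, e_j>|^2 = <v, u_j>^2 / <u_j, u_j>.
Coefficients: <v, e_1> = 9/sqrt(10), <v, e_2> = 3/sqrt(185), <v, e_3> = 351/sqrt(34410).
Square and sum: Σ |<v, e_j>|^2 = 1818/155.
Compute ||v||^2 = v·v = 15.
Deficit = 15 − 1818/155 = 507/155 ≥ 0, confirming Bessel's inequality. (The deficit equals ||v − Σ <v,e_j> e_j||^2, the squared distance from v to span{e_j}.)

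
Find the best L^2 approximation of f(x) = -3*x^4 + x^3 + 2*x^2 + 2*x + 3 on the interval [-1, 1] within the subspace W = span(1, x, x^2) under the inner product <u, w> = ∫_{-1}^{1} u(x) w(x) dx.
g(x) = -4*x^2/7 + 13*x/5 + 114/35

The best approximation g ∈ W is the orthogonal projection of f onto W. Writing g = a_0 + a_1 x + a_2 x^2, the coefficients solve the normal equations G · a = b where
  G_{ij} = <φ_i, φ_j> and b_i = <f, φ_i>, with φ_0 = 1, φ_1 = x, φ_2 = x^2.
G =
  [2, 0, 2/3]
  [0, 2/3, 0]
  [2/3, 0, 2/5],
b = (92/15, 26/15, 68/35).
Solving gives a_0 = 114/35, a_1 = 13/5, a_2 = -4/7, so
  g(x) = -4*x^2/7 + 13*x/5 + 114/35.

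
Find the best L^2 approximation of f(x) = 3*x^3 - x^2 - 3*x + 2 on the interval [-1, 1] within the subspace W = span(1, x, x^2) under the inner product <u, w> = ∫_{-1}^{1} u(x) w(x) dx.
g(x) = -x^2 - 6*x/5 + 2

The best approximation g ∈ W is the orthogonal projection of f onto W. Writing g = a_0 + a_1 x + a_2 x^2, the coefficients solve the normal equations G · a = b where
  G_{ij} = <φ_i, φ_j> and b_i = <f, φ_i>, with φ_0 = 1, φ_1 = x, φ_2 = x^2.
G =
  [2, 0, 2/3]
  [0, 2/3, 0]
  [2/3, 0, 2/5],
b = (10/3, -4/5, 14/15).
Solving gives a_0 = 2, a_1 = -6/5, a_2 = -1, so
  g(x) = -x^2 - 6*x/5 + 2.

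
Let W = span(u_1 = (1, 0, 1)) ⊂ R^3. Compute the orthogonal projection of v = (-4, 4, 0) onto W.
proj_W(v) = (-2, 0, -2)

Set up U = [u_1 | ... | u_1] ∈ R^(3×1). The projector onto W = col(U) is P = U (U^T U)^(-1) U^T.
Compute U^T U =
  [2],
and U^T v = (-4).
Solve U^T U · c = U^T v for the coefficients: c = (-2). The projection is proj_W(v) = U c.
Check: (v - proj_W(v)) · u_1 = 0  (should be 0).
Result: proj_W(v) = (-2, 0, -2).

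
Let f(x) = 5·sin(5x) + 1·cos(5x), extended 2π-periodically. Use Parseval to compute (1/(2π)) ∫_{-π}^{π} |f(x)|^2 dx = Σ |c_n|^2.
Σ |c_n|^2 = 13

Expand |f|^2 and use orthogonality of {sin(nx), cos(mx)} on [-π, π]:
  ∫_{-π}^{π} sin(nx)^2 dx = π, ∫ cos(mx)^2 dx = π, and cross terms integrate to 0.
So ∫_{-π}^{π} f(x)^2 dx = 5^2 · π + 1^2 · π = (25 + 1)π.
Divide by 2π: (25 + 1)/2 = 13.
By Parseval, this equals Σ |c_n|^2.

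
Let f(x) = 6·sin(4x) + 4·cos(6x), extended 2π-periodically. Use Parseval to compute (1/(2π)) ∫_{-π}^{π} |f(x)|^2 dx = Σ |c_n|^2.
Σ |c_n|^2 = 26

Expand |f|^2 and use orthogonality of {sin(nx), cos(mx)} on [-π, π]:
  ∫_{-π}^{π} sin(nx)^2 dx = π, ∫ cos(mx)^2 dx = π, and cross terms integrate to 0.
So ∫_{-π}^{π} f(x)^2 dx = 6^2 · π + 4^2 · π = (36 + 16)π.
Divide by 2π: (36 + 16)/2 = 26.
By Parseval, this equals Σ |c_n|^2.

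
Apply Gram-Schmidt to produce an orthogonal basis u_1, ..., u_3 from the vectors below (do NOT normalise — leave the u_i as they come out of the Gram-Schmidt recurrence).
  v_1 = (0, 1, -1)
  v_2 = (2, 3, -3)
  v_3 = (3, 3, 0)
Orthogonal basis:
  u_1 = (0, 1, -1)
  u_2 = (2, 0, 0)
  u_3 = (0, 3/2, 3/2)

Apply the Gram-Schmidt recurrence
  u_1 = v_1
  u_i = v_i − Σ_{j<i} ((v_i · u_j) / (u_j · u_j)) · u_j.

Step by step this gives:
  u_1 = (0, 1, -1)
  u_2 = (2, 0, 0)
  u_3 = (0, 3/2, 3/2)

Orthogonality check:
  u_2 · u_1 = 0 (should be 0)
  u_3 · u_1 = 0 (should be 0)
  u_3 · u_2 = 0 (should be 0)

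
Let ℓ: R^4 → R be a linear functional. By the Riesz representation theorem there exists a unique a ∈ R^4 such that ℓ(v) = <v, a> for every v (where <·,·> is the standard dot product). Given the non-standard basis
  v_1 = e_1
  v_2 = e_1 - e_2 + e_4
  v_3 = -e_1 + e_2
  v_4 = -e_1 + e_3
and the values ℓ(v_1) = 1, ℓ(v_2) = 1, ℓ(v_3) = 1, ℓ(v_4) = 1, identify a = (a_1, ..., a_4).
a = (1, 2, 2, 2)

Write a = (a_1, ..., a_4) in the standard basis. For each basis vector v_i, ℓ(v_i) = <v_i, a> is a linear equation in the a_j's. Collect the n equations into a matrix system V a = ℓ, where row i of V is v_i (expressed in the standard basis). Since V is invertible (lower-triangular with 1s on the diagonal, up to permutation), solve by back-substitution:
  V =
[[1, 0, 0, 0],
 [1, -1, 0, 1],
 [-1, 1, 0, 0],
 [-1, 0, 1, 0]]
  V a = (1, 1, 1, 1)
Solving gives a = (1, 2, 2, 2).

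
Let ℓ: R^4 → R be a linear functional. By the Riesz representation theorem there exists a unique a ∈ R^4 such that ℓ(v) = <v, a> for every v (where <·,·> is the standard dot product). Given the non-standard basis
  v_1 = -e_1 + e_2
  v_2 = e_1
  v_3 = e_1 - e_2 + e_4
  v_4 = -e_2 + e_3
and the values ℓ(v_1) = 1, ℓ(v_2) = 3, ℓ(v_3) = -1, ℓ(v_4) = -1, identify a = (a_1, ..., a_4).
a = (3, 4, 3, 0)

Write a = (a_1, ..., a_4) in the standard basis. For each basis vector v_i, ℓ(v_i) = <v_i, a> is a linear equation in the a_j's. Collect the n equations into a matrix system V a = ℓ, where row i of V is v_i (expressed in the standard basis). Since V is invertible (lower-triangular with 1s on the diagonal, up to permutation), solve by back-substitution:
  V =
[[-1, 1, 0, 0],
 [1, 0, 0, 0],
 [1, -1, 0, 1],
 [0, -1, 1, 0]]
  V a = (1, 3, -1, -1)
Solving gives a = (3, 4, 3, 0).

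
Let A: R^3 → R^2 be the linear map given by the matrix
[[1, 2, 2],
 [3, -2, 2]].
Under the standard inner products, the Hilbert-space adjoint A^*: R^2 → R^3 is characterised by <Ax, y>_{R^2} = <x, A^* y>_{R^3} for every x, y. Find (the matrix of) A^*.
A^* = A^T =
[[1, 3],
 [2, -2],
 [2, 2]]

For real matrices with standard dot products, the defining identity <Ax, y> = <x, A^* y> gives (Ax)^T y = x^T (A^*) y, i.e. x^T A^T y = x^T (A^*) y. Since this holds for all x, y, we must have A^* = A^T. Therefore
A^* =
[[1, 3],
 [2, -2],
 [2, 2]].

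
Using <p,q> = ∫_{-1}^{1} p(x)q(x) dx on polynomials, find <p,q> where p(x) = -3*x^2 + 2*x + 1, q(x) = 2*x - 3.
<p,q> = 8/3

Expand the product: p(x)·q(x) = -6*x^3 + 13*x^2 - 4*x - 3.
∫_{-1}^{1} of each monomial x^k gives [2/(k+1) if k even, 0 if k odd]. Integrating term-by-term (or equivalently evaluating the antiderivative F(x) = -3*x^4/2 + 13*x^3/3 - 2*x^2 - 3*x at the endpoints):
  F(1) − F(−1) = -13/6 − (-29/6) = 8/3.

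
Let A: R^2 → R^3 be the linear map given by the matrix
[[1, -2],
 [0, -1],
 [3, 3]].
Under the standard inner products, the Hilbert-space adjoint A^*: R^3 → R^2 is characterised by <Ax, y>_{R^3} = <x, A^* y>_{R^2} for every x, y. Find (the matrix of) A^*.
A^* = A^T =
[[1, 0, 3],
 [-2, -1, 3]]

For real matrices with standard dot products, the defining identity <Ax, y> = <x, A^* y> gives (Ax)^T y = x^T (A^*) y, i.e. x^T A^T y = x^T (A^*) y. Since this holds for all x, y, we must have A^* = A^T. Therefore
A^* =
[[1, 0, 3],
 [-2, -1, 3]].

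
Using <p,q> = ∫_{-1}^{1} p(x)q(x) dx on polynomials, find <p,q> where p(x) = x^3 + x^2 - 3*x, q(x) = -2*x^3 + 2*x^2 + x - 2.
<p,q> = -32/105

Expand the product: p(x)·q(x) = -2*x^6 + 9*x^4 - 7*x^3 - 5*x^2 + 6*x.
∫_{-1}^{1} of each monomial x^k gives [2/(k+1) if k even, 0 if k odd]. Integrating term-by-term (or equivalently evaluating the antiderivative F(x) = -2*x^7/7 + 9*x^5/5 - 7*x^4/4 - 5*x^3/3 + 3*x^2 at the endpoints):
  F(1) − F(−1) = 461/420 − (589/420) = -32/105.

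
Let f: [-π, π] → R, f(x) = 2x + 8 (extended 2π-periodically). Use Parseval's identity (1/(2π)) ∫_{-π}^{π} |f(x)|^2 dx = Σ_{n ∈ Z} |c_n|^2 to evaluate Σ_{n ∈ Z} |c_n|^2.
Σ |c_n|^2 = 4π^2/3 + 64

Expand and integrate term by term over [-π, π]:
  ∫ (2x)^2 dx = 4·(2π^3/3); ∫ 2·2·(8)·x dx = 0 (odd integrand); ∫ 8^2 dx = 64·2π.
So (1/(2π)) ∫_{-π}^{π} (2x + 8)^2 dx = 4π^2/3 + 64 = 4π^2/3 + 64.
Parseval ⇒ Σ |c_n|^2 = 4π^2/3 + 64.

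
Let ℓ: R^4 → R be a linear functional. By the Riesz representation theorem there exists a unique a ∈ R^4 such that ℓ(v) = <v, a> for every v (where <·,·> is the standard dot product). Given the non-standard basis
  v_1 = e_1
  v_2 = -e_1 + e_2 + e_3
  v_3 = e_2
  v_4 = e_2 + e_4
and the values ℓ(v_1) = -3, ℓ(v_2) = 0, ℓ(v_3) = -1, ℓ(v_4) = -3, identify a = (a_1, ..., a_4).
a = (-3, -1, -2, -2)

Write a = (a_1, ..., a_4) in the standard basis. For each basis vector v_i, ℓ(v_i) = <v_i, a> is a linear equation in the a_j's. Collect the n equations into a matrix system V a = ℓ, where row i of V is v_i (expressed in the standard basis). Since V is invertible (lower-triangular with 1s on the diagonal, up to permutation), solve by back-substitution:
  V =
[[1, 0, 0, 0],
 [-1, 1, 1, 0],
 [0, 1, 0, 0],
 [0, 1, 0, 1]]
  V a = (-3, 0, -1, -3)
Solving gives a = (-3, -1, -2, -2).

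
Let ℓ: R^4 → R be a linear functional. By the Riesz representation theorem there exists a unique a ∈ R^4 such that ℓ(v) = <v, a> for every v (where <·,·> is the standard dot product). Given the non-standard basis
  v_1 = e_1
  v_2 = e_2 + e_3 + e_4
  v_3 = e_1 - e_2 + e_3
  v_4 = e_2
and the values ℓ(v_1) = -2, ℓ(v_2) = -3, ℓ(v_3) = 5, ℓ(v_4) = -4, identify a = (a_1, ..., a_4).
a = (-2, -4, 3, -2)

Write a = (a_1, ..., a_4) in the standard basis. For each basis vector v_i, ℓ(v_i) = <v_i, a> is a linear equation in the a_j's. Collect the n equations into a matrix system V a = ℓ, where row i of V is v_i (expressed in the standard basis). Since V is invertible (lower-triangular with 1s on the diagonal, up to permutation), solve by back-substitution:
  V =
[[1, 0, 0, 0],
 [0, 1, 1, 1],
 [1, -1, 1, 0],
 [0, 1, 0, 0]]
  V a = (-2, -3, 5, -4)
Solving gives a = (-2, -4, 3, -2).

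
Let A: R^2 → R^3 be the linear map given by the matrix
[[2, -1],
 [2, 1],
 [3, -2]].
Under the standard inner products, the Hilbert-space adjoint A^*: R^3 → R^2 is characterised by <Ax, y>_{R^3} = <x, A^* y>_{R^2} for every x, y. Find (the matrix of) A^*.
A^* = A^T =
[[2, 2, 3],
 [-1, 1, -2]]

For real matrices with standard dot products, the defining identity <Ax, y> = <x, A^* y> gives (Ax)^T y = x^T (A^*) y, i.e. x^T A^T y = x^T (A^*) y. Since this holds for all x, y, we must have A^* = A^T. Therefore
A^* =
[[2, 2, 3],
 [-1, 1, -2]].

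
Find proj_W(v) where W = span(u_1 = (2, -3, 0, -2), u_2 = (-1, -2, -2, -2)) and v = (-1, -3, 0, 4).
proj_W(v) = (-1/157, 33/157, 18/157, 28/157)

Set up U = [u_1 | ... | u_2] ∈ R^(4×2). The projector onto W = col(U) is P = U (U^T U)^(-1) U^T.
Compute U^T U =
  [17, 8]
  [8, 13],
and U^T v = (-1, -1).
Solve U^T U · c = U^T v for the coefficients: c = (-5/157, -9/157). The projection is proj_W(v) = U c.
Check: (v - proj_W(v)) · u_1 = 0  (should be 0).
Check: (v - proj_W(v)) · u_2 = 0  (should be 0).
Result: proj_W(v) = (-1/157, 33/157, 18/157, 28/157).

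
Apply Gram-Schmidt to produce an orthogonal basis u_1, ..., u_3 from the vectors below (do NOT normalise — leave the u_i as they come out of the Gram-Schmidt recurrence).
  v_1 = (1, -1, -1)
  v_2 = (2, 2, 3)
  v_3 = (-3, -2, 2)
Orthogonal basis:
  u_1 = (1, -1, -1)
  u_2 = (3, 1, 2)
  u_3 = (-1/2, -5/2, 2)

Apply the Gram-Schmidt recurrence
  u_1 = v_1
  u_i = v_i − Σ_{j<i} ((v_i · u_j) / (u_j · u_j)) · u_j.

Step by step this gives:
  u_1 = (1, -1, -1)
  u_2 = (3, 1, 2)
  u_3 = (-1/2, -5/2, 2)

Orthogonality check:
  u_2 · u_1 = 0 (should be 0)
  u_3 · u_1 = 0 (should be 0)
  u_3 · u_2 = 0 (should be 0)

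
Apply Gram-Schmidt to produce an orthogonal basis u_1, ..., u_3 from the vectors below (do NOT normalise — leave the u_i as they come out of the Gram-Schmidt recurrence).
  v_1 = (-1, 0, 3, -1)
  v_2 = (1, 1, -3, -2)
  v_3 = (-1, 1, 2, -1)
Orthogonal basis:
  u_1 = (-1, 0, 3, -1)
  u_2 = (3/11, 1, -9/11, -30/11)
  u_3 = (-33/101, 81/101, -2/101, 27/101)

Apply the Gram-Schmidt recurrence
  u_1 = v_1
  u_i = v_i − Σ_{j<i} ((v_i · u_j) / (u_j · u_j)) · u_j.

Step by step this gives:
  u_1 = (-1, 0, 3, -1)
  u_2 = (3/11, 1, -9/11, -30/11)
  u_3 = (-33/101, 81/101, -2/101, 27/101)

Orthogonality check:
  u_2 · u_1 = 0 (should be 0)
  u_3 · u_1 = 0 (should be 0)
  u_3 · u_2 = 0 (should be 0)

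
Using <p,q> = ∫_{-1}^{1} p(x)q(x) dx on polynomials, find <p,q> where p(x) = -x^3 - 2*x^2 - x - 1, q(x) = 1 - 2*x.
<p,q> = -6/5

Expand the product: p(x)·q(x) = 2*x^4 + 3*x^3 + x - 1.
∫_{-1}^{1} of each monomial x^k gives [2/(k+1) if k even, 0 if k odd]. Integrating term-by-term (or equivalently evaluating the antiderivative F(x) = 2*x^5/5 + 3*x^4/4 + x^2/2 - x at the endpoints):
  F(1) − F(−1) = 13/20 − (37/20) = -6/5.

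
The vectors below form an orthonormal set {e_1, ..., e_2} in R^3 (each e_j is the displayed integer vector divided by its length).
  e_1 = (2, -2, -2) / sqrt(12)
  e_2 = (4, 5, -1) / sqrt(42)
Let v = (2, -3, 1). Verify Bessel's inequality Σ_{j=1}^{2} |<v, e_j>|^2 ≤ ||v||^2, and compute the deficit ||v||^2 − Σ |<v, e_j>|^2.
Σ |<v, e_j>|^2 = 48/7; ||v||^2 = 14; deficit = 50/7

Write each e_j = u_j / sqrt(<u_j, u_j>) where u_j is the displayed integer vector. Then <v, e_j> = <v, u_j> / sqrt(<u_j, u_j>), so |<v, e_j>|^2 = <v, u_j>^2 / <u_j, u_j>.
Coefficients: <v, e_1> = 8/sqrt(12), <v, e_2> = -8/sqrt(42).
Square and sum: Σ |<v, e_j>|^2 = 48/7.
Compute ||v||^2 = v·v = 14.
Deficit = 14 − 48/7 = 50/7 ≥ 0, confirming Bessel's inequality. (The deficit equals ||v − Σ <v,e_j> e_j||^2, the squared distance from v to span{e_j}.)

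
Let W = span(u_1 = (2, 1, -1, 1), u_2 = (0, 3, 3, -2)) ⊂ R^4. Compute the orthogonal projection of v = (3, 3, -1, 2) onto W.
proj_W(v) = (268/75, 191/75, -77/75, 32/25)

Set up U = [u_1 | ... | u_2] ∈ R^(4×2). The projector onto W = col(U) is P = U (U^T U)^(-1) U^T.
Compute U^T U =
  [7, -2]
  [-2, 22],
and U^T v = (12, 2).
Solve U^T U · c = U^T v for the coefficients: c = (134/75, 19/75). The projection is proj_W(v) = U c.
Check: (v - proj_W(v)) · u_1 = 0  (should be 0).
Check: (v - proj_W(v)) · u_2 = 0  (should be 0).
Result: proj_W(v) = (268/75, 191/75, -77/75, 32/25).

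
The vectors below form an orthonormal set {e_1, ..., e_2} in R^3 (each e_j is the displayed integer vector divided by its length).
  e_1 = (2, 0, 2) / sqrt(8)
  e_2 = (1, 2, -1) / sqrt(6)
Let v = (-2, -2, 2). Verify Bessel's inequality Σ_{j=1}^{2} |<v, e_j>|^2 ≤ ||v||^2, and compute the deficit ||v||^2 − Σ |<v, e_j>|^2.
Σ |<v, e_j>|^2 = 32/3; ||v||^2 = 12; deficit = 4/3

Write each e_j = u_j / sqrt(<u_j, u_j>) where u_j is the displayed integer vector. Then <v, e_j> = <v, u_j> / sqrt(<u_j, u_j>), so |<v, e_j>|^2 = <v, u_j>^2 / <u_j, u_j>.
Coefficients: <v, e_1> = 0/sqrt(8), <v, e_2> = -8/sqrt(6).
Square and sum: Σ |<v, e_j>|^2 = 32/3.
Compute ||v||^2 = v·v = 12.
Deficit = 12 − 32/3 = 4/3 ≥ 0, confirming Bessel's inequality. (The deficit equals ||v − Σ <v,e_j> e_j||^2, the squared distance from v to span{e_j}.)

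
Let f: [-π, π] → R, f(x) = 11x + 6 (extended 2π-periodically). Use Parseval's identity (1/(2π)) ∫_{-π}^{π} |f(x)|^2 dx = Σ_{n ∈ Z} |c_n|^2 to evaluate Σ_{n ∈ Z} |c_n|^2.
Σ |c_n|^2 = 121π^2/3 + 36

Expand and integrate term by term over [-π, π]:
  ∫ (11x)^2 dx = 121·(2π^3/3); ∫ 2·11·(6)·x dx = 0 (odd integrand); ∫ 6^2 dx = 36·2π.
So (1/(2π)) ∫_{-π}^{π} (11x + 6)^2 dx = 121π^2/3 + 36 = 121π^2/3 + 36.
Parseval ⇒ Σ |c_n|^2 = 121π^2/3 + 36.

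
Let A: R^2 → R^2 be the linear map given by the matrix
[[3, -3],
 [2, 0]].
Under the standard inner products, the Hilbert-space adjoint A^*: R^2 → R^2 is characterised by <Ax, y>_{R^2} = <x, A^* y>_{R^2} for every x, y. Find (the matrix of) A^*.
A^* = A^T =
[[3, 2],
 [-3, 0]]

For real matrices with standard dot products, the defining identity <Ax, y> = <x, A^* y> gives (Ax)^T y = x^T (A^*) y, i.e. x^T A^T y = x^T (A^*) y. Since this holds for all x, y, we must have A^* = A^T. Therefore
A^* =
[[3, 2],
 [-3, 0]].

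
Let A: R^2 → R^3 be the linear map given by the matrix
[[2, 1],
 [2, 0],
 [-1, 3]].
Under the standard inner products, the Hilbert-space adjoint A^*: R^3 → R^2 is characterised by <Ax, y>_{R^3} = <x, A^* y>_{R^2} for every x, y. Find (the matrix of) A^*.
A^* = A^T =
[[2, 2, -1],
 [1, 0, 3]]

For real matrices with standard dot products, the defining identity <Ax, y> = <x, A^* y> gives (Ax)^T y = x^T (A^*) y, i.e. x^T A^T y = x^T (A^*) y. Since this holds for all x, y, we must have A^* = A^T. Therefore
A^* =
[[2, 2, -1],
 [1, 0, 3]].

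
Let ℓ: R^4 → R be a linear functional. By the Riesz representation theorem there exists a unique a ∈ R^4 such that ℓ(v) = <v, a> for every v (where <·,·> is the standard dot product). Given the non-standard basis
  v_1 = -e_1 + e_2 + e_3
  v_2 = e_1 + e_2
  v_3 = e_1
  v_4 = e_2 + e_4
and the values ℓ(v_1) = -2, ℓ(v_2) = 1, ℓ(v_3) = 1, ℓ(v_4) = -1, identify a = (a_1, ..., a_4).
a = (1, 0, -1, -1)

Write a = (a_1, ..., a_4) in the standard basis. For each basis vector v_i, ℓ(v_i) = <v_i, a> is a linear equation in the a_j's. Collect the n equations into a matrix system V a = ℓ, where row i of V is v_i (expressed in the standard basis). Since V is invertible (lower-triangular with 1s on the diagonal, up to permutation), solve by back-substitution:
  V =
[[-1, 1, 1, 0],
 [1, 1, 0, 0],
 [1, 0, 0, 0],
 [0, 1, 0, 1]]
  V a = (-2, 1, 1, -1)
Solving gives a = (1, 0, -1, -1).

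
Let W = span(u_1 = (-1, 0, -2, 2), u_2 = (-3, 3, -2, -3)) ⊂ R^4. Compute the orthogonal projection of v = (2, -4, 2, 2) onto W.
proj_W(v) = (392/139, -375/139, 284/139, 341/139)

Set up U = [u_1 | ... | u_2] ∈ R^(4×2). The projector onto W = col(U) is P = U (U^T U)^(-1) U^T.
Compute U^T U =
  [9, 1]
  [1, 31],
and U^T v = (-2, -28).
Solve U^T U · c = U^T v for the coefficients: c = (-17/139, -125/139). The projection is proj_W(v) = U c.
Check: (v - proj_W(v)) · u_1 = 0  (should be 0).
Check: (v - proj_W(v)) · u_2 = 0  (should be 0).
Result: proj_W(v) = (392/139, -375/139, 284/139, 341/139).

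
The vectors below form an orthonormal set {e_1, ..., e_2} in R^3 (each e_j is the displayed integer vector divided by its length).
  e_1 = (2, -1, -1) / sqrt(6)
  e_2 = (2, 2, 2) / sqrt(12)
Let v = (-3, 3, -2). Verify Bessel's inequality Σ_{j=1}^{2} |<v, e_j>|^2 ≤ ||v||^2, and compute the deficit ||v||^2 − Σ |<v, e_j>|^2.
Σ |<v, e_j>|^2 = 19/2; ||v||^2 = 22; deficit = 25/2

Write each e_j = u_j / sqrt(<u_j, u_j>) where u_j is the displayed integer vector. Then <v, e_j> = <v, u_j> / sqrt(<u_j, u_j>), so |<v, e_j>|^2 = <v, u_j>^2 / <u_j, u_j>.
Coefficients: <v, e_1> = -7/sqrt(6), <v, e_2> = -4/sqrt(12).
Square and sum: Σ |<v, e_j>|^2 = 19/2.
Compute ||v||^2 = v·v = 22.
Deficit = 22 − 19/2 = 25/2 ≥ 0, confirming Bessel's inequality. (The deficit equals ||v − Σ <v,e_j> e_j||^2, the squared distance from v to span{e_j}.)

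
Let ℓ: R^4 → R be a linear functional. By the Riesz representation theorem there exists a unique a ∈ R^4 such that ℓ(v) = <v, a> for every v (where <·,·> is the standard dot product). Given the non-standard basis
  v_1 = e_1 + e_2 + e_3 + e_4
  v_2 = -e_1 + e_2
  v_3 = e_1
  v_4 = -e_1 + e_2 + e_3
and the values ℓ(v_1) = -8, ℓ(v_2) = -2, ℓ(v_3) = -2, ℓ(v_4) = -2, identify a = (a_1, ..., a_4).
a = (-2, -4, 0, -2)

Write a = (a_1, ..., a_4) in the standard basis. For each basis vector v_i, ℓ(v_i) = <v_i, a> is a linear equation in the a_j's. Collect the n equations into a matrix system V a = ℓ, where row i of V is v_i (expressed in the standard basis). Since V is invertible (lower-triangular with 1s on the diagonal, up to permutation), solve by back-substitution:
  V =
[[1, 1, 1, 1],
 [-1, 1, 0, 0],
 [1, 0, 0, 0],
 [-1, 1, 1, 0]]
  V a = (-8, -2, -2, -2)
Solving gives a = (-2, -4, 0, -2).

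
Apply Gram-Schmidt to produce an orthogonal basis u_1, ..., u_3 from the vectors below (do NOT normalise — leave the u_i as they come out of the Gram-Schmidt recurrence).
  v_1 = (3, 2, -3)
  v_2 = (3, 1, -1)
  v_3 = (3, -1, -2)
Orthogonal basis:
  u_1 = (3, 2, -3)
  u_2 = (12/11, -3/11, 10/11)
  u_3 = (15/46, -45/23, -45/46)

Apply the Gram-Schmidt recurrence
  u_1 = v_1
  u_i = v_i − Σ_{j<i} ((v_i · u_j) / (u_j · u_j)) · u_j.

Step by step this gives:
  u_1 = (3, 2, -3)
  u_2 = (12/11, -3/11, 10/11)
  u_3 = (15/46, -45/23, -45/46)

Orthogonality check:
  u_2 · u_1 = 0 (should be 0)
  u_3 · u_1 = 0 (should be 0)
  u_3 · u_2 = 0 (should be 0)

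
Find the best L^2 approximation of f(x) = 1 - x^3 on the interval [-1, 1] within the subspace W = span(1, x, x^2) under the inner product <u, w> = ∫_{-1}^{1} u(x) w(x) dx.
g(x) = 1 - 3*x/5

The best approximation g ∈ W is the orthogonal projection of f onto W. Writing g = a_0 + a_1 x + a_2 x^2, the coefficients solve the normal equations G · a = b where
  G_{ij} = <φ_i, φ_j> and b_i = <f, φ_i>, with φ_0 = 1, φ_1 = x, φ_2 = x^2.
G =
  [2, 0, 2/3]
  [0, 2/3, 0]
  [2/3, 0, 2/5],
b = (2, -2/5, 2/3).
Solving gives a_0 = 1, a_1 = -3/5, a_2 = 0, so
  g(x) = 1 - 3*x/5.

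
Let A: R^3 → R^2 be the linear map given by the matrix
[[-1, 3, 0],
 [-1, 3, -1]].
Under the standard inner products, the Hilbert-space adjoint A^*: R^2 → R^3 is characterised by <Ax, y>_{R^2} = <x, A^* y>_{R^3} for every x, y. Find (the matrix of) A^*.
A^* = A^T =
[[-1, -1],
 [3, 3],
 [0, -1]]

For real matrices with standard dot products, the defining identity <Ax, y> = <x, A^* y> gives (Ax)^T y = x^T (A^*) y, i.e. x^T A^T y = x^T (A^*) y. Since this holds for all x, y, we must have A^* = A^T. Therefore
A^* =
[[-1, -1],
 [3, 3],
 [0, -1]].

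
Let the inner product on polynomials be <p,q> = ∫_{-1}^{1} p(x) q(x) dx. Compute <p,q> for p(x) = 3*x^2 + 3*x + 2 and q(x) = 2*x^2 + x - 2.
<p,q> = -74/15

Expand the product: p(x)·q(x) = 6*x^4 + 9*x^3 + x^2 - 4*x - 4.
∫_{-1}^{1} of each monomial x^k gives [2/(k+1) if k even, 0 if k odd]. Integrating term-by-term (or equivalently evaluating the antiderivative F(x) = 6*x^5/5 + 9*x^4/4 + x^3/3 - 2*x^2 - 4*x at the endpoints):
  F(1) − F(−1) = -133/60 − (163/60) = -74/15.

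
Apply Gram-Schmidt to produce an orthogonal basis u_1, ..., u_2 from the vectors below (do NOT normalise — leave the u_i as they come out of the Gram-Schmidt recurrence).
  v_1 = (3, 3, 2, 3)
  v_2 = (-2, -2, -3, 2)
Orthogonal basis:
  u_1 = (3, 3, 2, 3)
  u_2 = (-26/31, -26/31, -69/31, 98/31)

Apply the Gram-Schmidt recurrence
  u_1 = v_1
  u_i = v_i − Σ_{j<i} ((v_i · u_j) / (u_j · u_j)) · u_j.

Step by step this gives:
  u_1 = (3, 3, 2, 3)
  u_2 = (-26/31, -26/31, -69/31, 98/31)

Orthogonality check:
  u_2 · u_1 = 0 (should be 0)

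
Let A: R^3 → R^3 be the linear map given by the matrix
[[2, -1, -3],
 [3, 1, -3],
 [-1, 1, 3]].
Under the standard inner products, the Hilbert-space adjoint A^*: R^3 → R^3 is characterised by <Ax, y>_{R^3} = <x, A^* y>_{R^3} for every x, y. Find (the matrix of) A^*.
A^* = A^T =
[[2, 3, -1],
 [-1, 1, 1],
 [-3, -3, 3]]

For real matrices with standard dot products, the defining identity <Ax, y> = <x, A^* y> gives (Ax)^T y = x^T (A^*) y, i.e. x^T A^T y = x^T (A^*) y. Since this holds for all x, y, we must have A^* = A^T. Therefore
A^* =
[[2, 3, -1],
 [-1, 1, 1],
 [-3, -3, 3]].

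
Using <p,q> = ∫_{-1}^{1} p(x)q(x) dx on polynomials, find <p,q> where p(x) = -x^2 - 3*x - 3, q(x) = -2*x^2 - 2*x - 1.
<p,q> = 232/15

Expand the product: p(x)·q(x) = 2*x^4 + 8*x^3 + 13*x^2 + 9*x + 3.
∫_{-1}^{1} of each monomial x^k gives [2/(k+1) if k even, 0 if k odd]. Integrating term-by-term (or equivalently evaluating the antiderivative F(x) = 2*x^5/5 + 2*x^4 + 13*x^3/3 + 9*x^2/2 + 3*x at the endpoints):
  F(1) − F(−1) = 427/30 − (-37/30) = 232/15.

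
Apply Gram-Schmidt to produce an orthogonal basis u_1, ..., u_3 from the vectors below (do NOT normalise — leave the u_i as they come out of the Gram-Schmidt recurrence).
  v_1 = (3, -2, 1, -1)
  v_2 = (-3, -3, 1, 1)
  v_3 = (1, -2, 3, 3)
Orthogonal basis:
  u_1 = (3, -2, 1, -1)
  u_2 = (-12/5, -17/5, 6/5, 4/5)
  u_3 = (86/97, 220/291, 550/291, 884/291)

Apply the Gram-Schmidt recurrence
  u_1 = v_1
  u_i = v_i − Σ_{j<i} ((v_i · u_j) / (u_j · u_j)) · u_j.

Step by step this gives:
  u_1 = (3, -2, 1, -1)
  u_2 = (-12/5, -17/5, 6/5, 4/5)
  u_3 = (86/97, 220/291, 550/291, 884/291)

Orthogonality check:
  u_2 · u_1 = 0 (should be 0)
  u_3 · u_1 = 0 (should be 0)
  u_3 · u_2 = 0 (should be 0)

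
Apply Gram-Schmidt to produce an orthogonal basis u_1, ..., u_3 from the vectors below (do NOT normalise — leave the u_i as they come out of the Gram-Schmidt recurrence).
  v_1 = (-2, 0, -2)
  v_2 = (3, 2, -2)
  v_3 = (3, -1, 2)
Orthogonal basis:
  u_1 = (-2, 0, -2)
  u_2 = (5/2, 2, -5/2)
  u_3 = (14/33, -35/33, -14/33)

Apply the Gram-Schmidt recurrence
  u_1 = v_1
  u_i = v_i − Σ_{j<i} ((v_i · u_j) / (u_j · u_j)) · u_j.

Step by step this gives:
  u_1 = (-2, 0, -2)
  u_2 = (5/2, 2, -5/2)
  u_3 = (14/33, -35/33, -14/33)

Orthogonality check:
  u_2 · u_1 = 0 (should be 0)
  u_3 · u_1 = 0 (should be 0)
  u_3 · u_2 = 0 (should be 0)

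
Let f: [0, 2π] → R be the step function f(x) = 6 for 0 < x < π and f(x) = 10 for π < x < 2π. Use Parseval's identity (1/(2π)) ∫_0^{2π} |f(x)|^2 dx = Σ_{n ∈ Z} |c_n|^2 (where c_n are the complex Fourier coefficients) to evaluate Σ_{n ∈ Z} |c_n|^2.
Σ |c_n|^2 = 68

Parseval equates the L^2 energy of f (normalised by 1/(2π)) with the ℓ^2 sum of its Fourier coefficients: (1/(2π)) ∫_0^{2π} |f|^2 = Σ |c_n|^2.
Compute the left side: (1/(2π)) [∫_0^π 6^2 dx + ∫_π^{2π} 10^2 dx] = (1/(2π)) · (36π + 100π) = (36 + 100)/2 = 68.
So Σ_{n ∈ Z} |c_n|^2 = 68.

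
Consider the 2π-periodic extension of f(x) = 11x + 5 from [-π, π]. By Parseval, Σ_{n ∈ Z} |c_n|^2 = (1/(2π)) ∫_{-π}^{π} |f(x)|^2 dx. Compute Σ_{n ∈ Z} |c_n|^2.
Σ |c_n|^2 = 121π^2/3 + 25

Expand and integrate term by term over [-π, π]:
  ∫ (11x)^2 dx = 121·(2π^3/3); ∫ 2·11·(5)·x dx = 0 (odd integrand); ∫ 5^2 dx = 25·2π.
So (1/(2π)) ∫_{-π}^{π} (11x + 5)^2 dx = 121π^2/3 + 25 = 121π^2/3 + 25.
Parseval ⇒ Σ |c_n|^2 = 121π^2/3 + 25.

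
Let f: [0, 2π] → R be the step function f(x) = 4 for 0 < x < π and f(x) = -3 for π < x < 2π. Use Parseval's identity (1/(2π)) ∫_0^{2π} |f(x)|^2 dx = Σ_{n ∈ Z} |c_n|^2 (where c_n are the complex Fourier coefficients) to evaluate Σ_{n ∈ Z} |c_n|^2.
Σ |c_n|^2 = 25/2

Parseval equates the L^2 energy of f (normalised by 1/(2π)) with the ℓ^2 sum of its Fourier coefficients: (1/(2π)) ∫_0^{2π} |f|^2 = Σ |c_n|^2.
Compute the left side: (1/(2π)) [∫_0^π 4^2 dx + ∫_π^{2π} (-3)^2 dx] = (1/(2π)) · (16π + 9π) = (16 + 9)/2 = 25/2.
So Σ_{n ∈ Z} |c_n|^2 = 25/2.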